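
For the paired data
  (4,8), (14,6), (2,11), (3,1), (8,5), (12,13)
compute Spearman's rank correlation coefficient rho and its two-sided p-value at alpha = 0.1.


Step 1: Rank x and y separately (midranks; no ties here).
rank(x): 4->3, 14->6, 2->1, 3->2, 8->4, 12->5
rank(y): 8->4, 6->3, 11->5, 1->1, 5->2, 13->6
Step 2: d_i = R_x(i) - R_y(i); compute d_i^2.
  (3-4)^2=1, (6-3)^2=9, (1-5)^2=16, (2-1)^2=1, (4-2)^2=4, (5-6)^2=1
sum(d^2) = 32.
Step 3: rho = 1 - 6*32 / (6*(6^2 - 1)) = 1 - 192/210 = 0.085714.
Step 4: Under H0, t = rho * sqrt((n-2)/(1-rho^2)) = 0.1721 ~ t(4).
Step 5: Two-sided p-value from the t-distribution with 4 df = 0.871743.
Step 6: alpha = 0.1. fail to reject H0.

rho = 0.0857, p = 0.871743, fail to reject H0 at alpha = 0.1.


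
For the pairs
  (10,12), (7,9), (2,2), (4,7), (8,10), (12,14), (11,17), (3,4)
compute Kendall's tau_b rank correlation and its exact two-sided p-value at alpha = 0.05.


Step 1: Enumerate the 28 unordered pairs (i,j) with i<j and classify each by sign(x_j-x_i) * sign(y_j-y_i).
  (1,2):dx=-3,dy=-3->C; (1,3):dx=-8,dy=-10->C; (1,4):dx=-6,dy=-5->C; (1,5):dx=-2,dy=-2->C
  (1,6):dx=+2,dy=+2->C; (1,7):dx=+1,dy=+5->C; (1,8):dx=-7,dy=-8->C; (2,3):dx=-5,dy=-7->C
  (2,4):dx=-3,dy=-2->C; (2,5):dx=+1,dy=+1->C; (2,6):dx=+5,dy=+5->C; (2,7):dx=+4,dy=+8->C
  (2,8):dx=-4,dy=-5->C; (3,4):dx=+2,dy=+5->C; (3,5):dx=+6,dy=+8->C; (3,6):dx=+10,dy=+12->C
  (3,7):dx=+9,dy=+15->C; (3,8):dx=+1,dy=+2->C; (4,5):dx=+4,dy=+3->C; (4,6):dx=+8,dy=+7->C
  (4,7):dx=+7,dy=+10->C; (4,8):dx=-1,dy=-3->C; (5,6):dx=+4,dy=+4->C; (5,7):dx=+3,dy=+7->C
  (5,8):dx=-5,dy=-6->C; (6,7):dx=-1,dy=+3->D; (6,8):dx=-9,dy=-10->C; (7,8):dx=-8,dy=-13->C
Step 2: C = 27, D = 1, total pairs = 28.
Step 3: tau = (C - D)/(n(n-1)/2) = (27 - 1)/28 = 0.928571.
Step 4: Exact two-sided p-value (enumerate n! = 40320 permutations of y under H0): p = 0.000397.
Step 5: alpha = 0.05. reject H0.

tau_b = 0.9286 (C=27, D=1), p = 0.000397, reject H0.


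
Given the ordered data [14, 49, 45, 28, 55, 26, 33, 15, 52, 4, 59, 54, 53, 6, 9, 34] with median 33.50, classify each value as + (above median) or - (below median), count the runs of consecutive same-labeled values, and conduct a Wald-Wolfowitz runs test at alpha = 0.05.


Step 1: Compute median = 33.50; label A = above, B = below.
Labels in order: BAABABBBABAAABBA  (n_A = 8, n_B = 8)
Step 2: Count runs R = 10.
Step 3: Under H0 (random ordering), E[R] = 2*n_A*n_B/(n_A+n_B) + 1 = 2*8*8/16 + 1 = 9.0000.
        Var[R] = 2*n_A*n_B*(2*n_A*n_B - n_A - n_B) / ((n_A+n_B)^2 * (n_A+n_B-1)) = 14336/3840 = 3.7333.
        SD[R] = 1.9322.
Step 4: Continuity-corrected z = (R - 0.5 - E[R]) / SD[R] = (10 - 0.5 - 9.0000) / 1.9322 = 0.2588.
Step 5: Two-sided p-value via normal approximation = 2*(1 - Phi(|z|)) = 0.795809.
Step 6: alpha = 0.05. fail to reject H0.

R = 10, z = 0.2588, p = 0.795809, fail to reject H0.


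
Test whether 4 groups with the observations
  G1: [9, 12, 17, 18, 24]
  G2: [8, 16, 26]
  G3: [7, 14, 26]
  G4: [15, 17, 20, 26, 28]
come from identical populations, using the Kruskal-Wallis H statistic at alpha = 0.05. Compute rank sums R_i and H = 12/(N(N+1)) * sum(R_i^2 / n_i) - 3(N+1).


Step 1: Combine all N = 16 observations and assign midranks.
sorted (value, group, rank): (7,G3,1), (8,G2,2), (9,G1,3), (12,G1,4), (14,G3,5), (15,G4,6), (16,G2,7), (17,G1,8.5), (17,G4,8.5), (18,G1,10), (20,G4,11), (24,G1,12), (26,G2,14), (26,G3,14), (26,G4,14), (28,G4,16)
Step 2: Sum ranks within each group.
R_1 = 37.5 (n_1 = 5)
R_2 = 23 (n_2 = 3)
R_3 = 20 (n_3 = 3)
R_4 = 55.5 (n_4 = 5)
Step 3: H = 12/(N(N+1)) * sum(R_i^2/n_i) - 3(N+1)
     = 12/(16*17) * (37.5^2/5 + 23^2/3 + 20^2/3 + 55.5^2/5) - 3*17
     = 0.044118 * 1206.97 - 51
     = 2.248529.
Step 4: Ties present; correction factor C = 1 - 30/(16^3 - 16) = 0.992647. Corrected H = 2.248529 / 0.992647 = 2.265185.
Step 5: Under H0, H ~ chi^2(3); p-value = 0.519223.
Step 6: alpha = 0.05. fail to reject H0.

H = 2.2652, df = 3, p = 0.519223, fail to reject H0.


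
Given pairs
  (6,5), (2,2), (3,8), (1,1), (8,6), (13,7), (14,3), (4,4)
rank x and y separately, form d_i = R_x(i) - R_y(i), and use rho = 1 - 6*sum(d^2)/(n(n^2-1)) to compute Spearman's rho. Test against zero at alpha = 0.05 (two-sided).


Step 1: Rank x and y separately (midranks; no ties here).
rank(x): 6->5, 2->2, 3->3, 1->1, 8->6, 13->7, 14->8, 4->4
rank(y): 5->5, 2->2, 8->8, 1->1, 6->6, 7->7, 3->3, 4->4
Step 2: d_i = R_x(i) - R_y(i); compute d_i^2.
  (5-5)^2=0, (2-2)^2=0, (3-8)^2=25, (1-1)^2=0, (6-6)^2=0, (7-7)^2=0, (8-3)^2=25, (4-4)^2=0
sum(d^2) = 50.
Step 3: rho = 1 - 6*50 / (8*(8^2 - 1)) = 1 - 300/504 = 0.404762.
Step 4: Under H0, t = rho * sqrt((n-2)/(1-rho^2)) = 1.0842 ~ t(6).
Step 5: Two-sided p-value from the t-distribution with 6 df = 0.319889.
Step 6: alpha = 0.05. fail to reject H0.

rho = 0.4048, p = 0.319889, fail to reject H0 at alpha = 0.05.


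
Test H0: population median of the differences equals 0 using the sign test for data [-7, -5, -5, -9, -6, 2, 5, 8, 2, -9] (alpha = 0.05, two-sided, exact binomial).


Step 1: Discard zero differences. Original n = 10; n_eff = number of nonzero differences = 10.
Nonzero differences (with sign): -7, -5, -5, -9, -6, +2, +5, +8, +2, -9
Step 2: Count signs: positive = 4, negative = 6.
Step 3: Under H0: P(positive) = 0.5, so the number of positives S ~ Bin(10, 0.5).
Step 4: Two-sided exact p-value = sum of Bin(10,0.5) probabilities at or below the observed probability = 0.753906.
Step 5: alpha = 0.05. fail to reject H0.

n_eff = 10, pos = 4, neg = 6, p = 0.753906, fail to reject H0.


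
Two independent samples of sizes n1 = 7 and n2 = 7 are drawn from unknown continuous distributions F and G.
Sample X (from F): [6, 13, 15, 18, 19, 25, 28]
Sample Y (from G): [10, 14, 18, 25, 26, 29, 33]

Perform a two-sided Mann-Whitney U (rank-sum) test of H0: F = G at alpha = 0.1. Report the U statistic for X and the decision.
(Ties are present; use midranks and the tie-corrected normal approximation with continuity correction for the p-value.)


Step 1: Combine and sort all 14 observations; assign midranks.
sorted (value, group): (6,X), (10,Y), (13,X), (14,Y), (15,X), (18,X), (18,Y), (19,X), (25,X), (25,Y), (26,Y), (28,X), (29,Y), (33,Y)
ranks: 6->1, 10->2, 13->3, 14->4, 15->5, 18->6.5, 18->6.5, 19->8, 25->9.5, 25->9.5, 26->11, 28->12, 29->13, 33->14
Step 2: Rank sum for X: R1 = 1 + 3 + 5 + 6.5 + 8 + 9.5 + 12 = 45.
Step 3: U_X = R1 - n1(n1+1)/2 = 45 - 7*8/2 = 45 - 28 = 17.
       U_Y = n1*n2 - U_X = 49 - 17 = 32.
Step 4: Ties are present, so use the tie-corrected normal approximation (with continuity correction) for the p-value.
Step 5: p-value = 0.370039; compare to alpha = 0.1. fail to reject H0.

U_X = 17, p = 0.370039, fail to reject H0 at alpha = 0.1.


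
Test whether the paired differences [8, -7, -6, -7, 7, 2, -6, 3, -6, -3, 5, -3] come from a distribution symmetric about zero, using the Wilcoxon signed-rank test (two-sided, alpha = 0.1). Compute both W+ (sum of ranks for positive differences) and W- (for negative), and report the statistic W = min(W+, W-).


Step 1: Drop any zero differences (none here) and take |d_i|.
|d| = [8, 7, 6, 7, 7, 2, 6, 3, 6, 3, 5, 3]
Step 2: Midrank |d_i| (ties get averaged ranks).
ranks: |8|->12, |7|->10, |6|->7, |7|->10, |7|->10, |2|->1, |6|->7, |3|->3, |6|->7, |3|->3, |5|->5, |3|->3
Step 3: Attach original signs; sum ranks with positive sign and with negative sign.
W+ = 12 + 10 + 1 + 3 + 5 = 31
W- = 10 + 7 + 10 + 7 + 7 + 3 + 3 = 47
(Check: W+ + W- = 78 should equal n(n+1)/2 = 78.)
Step 4: Test statistic W = min(W+, W-) = 31.
Step 5: Ties in |d|, so use the tie-corrected normal approximation.
        E[W] = n(n+1)/4 = 12*13/4 = 39.
        Tie groups: |d|=3 (t=3), |d|=6 (t=3), |d|=7 (t=3); sum(t^3 - t) = 72.
        Var[W] = n(n+1)(2n+1)/24 - sum(t^3-t)/48 = 3900/24 - 72/48 = 161.
        z = (W - E[W]) / sqrt(Var[W]) = (31 - 39) / 12.6886 = -0.6305.
        Two-sided p = 2*Phi(z) = 0.528375.
Step 6: alpha = 0.1. fail to reject H0.

W+ = 31, W- = 47, W = min = 31, p = 0.528375, fail to reject H0.


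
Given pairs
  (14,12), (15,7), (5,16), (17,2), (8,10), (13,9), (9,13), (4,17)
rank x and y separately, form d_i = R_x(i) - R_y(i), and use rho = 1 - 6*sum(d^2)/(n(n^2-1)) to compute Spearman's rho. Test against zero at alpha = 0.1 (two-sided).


Step 1: Rank x and y separately (midranks; no ties here).
rank(x): 14->6, 15->7, 5->2, 17->8, 8->3, 13->5, 9->4, 4->1
rank(y): 12->5, 7->2, 16->7, 2->1, 10->4, 9->3, 13->6, 17->8
Step 2: d_i = R_x(i) - R_y(i); compute d_i^2.
  (6-5)^2=1, (7-2)^2=25, (2-7)^2=25, (8-1)^2=49, (3-4)^2=1, (5-3)^2=4, (4-6)^2=4, (1-8)^2=49
sum(d^2) = 158.
Step 3: rho = 1 - 6*158 / (8*(8^2 - 1)) = 1 - 948/504 = -0.880952.
Step 4: Under H0, t = rho * sqrt((n-2)/(1-rho^2)) = -4.5601 ~ t(6).
Step 5: Two-sided p-value from the t-distribution with 6 df = 0.003850.
Step 6: alpha = 0.1. reject H0.

rho = -0.8810, p = 0.003850, reject H0 at alpha = 0.1.


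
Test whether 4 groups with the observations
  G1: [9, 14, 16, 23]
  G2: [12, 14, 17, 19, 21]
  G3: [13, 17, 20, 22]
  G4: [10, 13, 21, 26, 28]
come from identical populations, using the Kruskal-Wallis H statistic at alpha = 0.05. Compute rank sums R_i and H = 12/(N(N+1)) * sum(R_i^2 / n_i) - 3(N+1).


Step 1: Combine all N = 18 observations and assign midranks.
sorted (value, group, rank): (9,G1,1), (10,G4,2), (12,G2,3), (13,G3,4.5), (13,G4,4.5), (14,G1,6.5), (14,G2,6.5), (16,G1,8), (17,G2,9.5), (17,G3,9.5), (19,G2,11), (20,G3,12), (21,G2,13.5), (21,G4,13.5), (22,G3,15), (23,G1,16), (26,G4,17), (28,G4,18)
Step 2: Sum ranks within each group.
R_1 = 31.5 (n_1 = 4)
R_2 = 43.5 (n_2 = 5)
R_3 = 41 (n_3 = 4)
R_4 = 55 (n_4 = 5)
Step 3: H = 12/(N(N+1)) * sum(R_i^2/n_i) - 3(N+1)
     = 12/(18*19) * (31.5^2/4 + 43.5^2/5 + 41^2/4 + 55^2/5) - 3*19
     = 0.035088 * 1651.76 - 57
     = 0.956579.
Step 4: Ties present; correction factor C = 1 - 24/(18^3 - 18) = 0.995872. Corrected H = 0.956579 / 0.995872 = 0.960544.
Step 5: Under H0, H ~ chi^2(3); p-value = 0.810798.
Step 6: alpha = 0.05. fail to reject H0.

H = 0.9605, df = 3, p = 0.810798, fail to reject H0.


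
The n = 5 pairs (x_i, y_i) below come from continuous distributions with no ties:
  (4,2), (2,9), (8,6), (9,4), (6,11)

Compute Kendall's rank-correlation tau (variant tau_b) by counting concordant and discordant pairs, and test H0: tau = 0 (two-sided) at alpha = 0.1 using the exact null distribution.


Step 1: Enumerate the 10 unordered pairs (i,j) with i<j and classify each by sign(x_j-x_i) * sign(y_j-y_i).
  (1,2):dx=-2,dy=+7->D; (1,3):dx=+4,dy=+4->C; (1,4):dx=+5,dy=+2->C; (1,5):dx=+2,dy=+9->C
  (2,3):dx=+6,dy=-3->D; (2,4):dx=+7,dy=-5->D; (2,5):dx=+4,dy=+2->C; (3,4):dx=+1,dy=-2->D
  (3,5):dx=-2,dy=+5->D; (4,5):dx=-3,dy=+7->D
Step 2: C = 4, D = 6, total pairs = 10.
Step 3: tau = (C - D)/(n(n-1)/2) = (4 - 6)/10 = -0.200000.
Step 4: Exact two-sided p-value (enumerate n! = 120 permutations of y under H0): p = 0.816667.
Step 5: alpha = 0.1. fail to reject H0.

tau_b = -0.2000 (C=4, D=6), p = 0.816667, fail to reject H0.


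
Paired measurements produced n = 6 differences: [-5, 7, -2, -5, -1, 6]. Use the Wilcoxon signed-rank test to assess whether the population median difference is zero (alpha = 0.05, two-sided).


Step 1: Drop any zero differences (none here) and take |d_i|.
|d| = [5, 7, 2, 5, 1, 6]
Step 2: Midrank |d_i| (ties get averaged ranks).
ranks: |5|->3.5, |7|->6, |2|->2, |5|->3.5, |1|->1, |6|->5
Step 3: Attach original signs; sum ranks with positive sign and with negative sign.
W+ = 6 + 5 = 11
W- = 3.5 + 2 + 3.5 + 1 = 10
(Check: W+ + W- = 21 should equal n(n+1)/2 = 21.)
Step 4: Test statistic W = min(W+, W-) = 10.
Step 5: Ties in |d|, so use the tie-corrected normal approximation.
        E[W] = n(n+1)/4 = 6*7/4 = 10.5.
        Tie groups: |d|=5 (t=2); sum(t^3 - t) = 6.
        Var[W] = n(n+1)(2n+1)/24 - sum(t^3-t)/48 = 546/24 - 6/48 = 22.625.
        z = (W - E[W]) / sqrt(Var[W]) = (10 - 10.5) / 4.7566 = -0.1051.
        Two-sided p = 2*Phi(z) = 0.916282.
Step 6: alpha = 0.05. fail to reject H0.

W+ = 11, W- = 10, W = min = 10, p = 0.916282, fail to reject H0.


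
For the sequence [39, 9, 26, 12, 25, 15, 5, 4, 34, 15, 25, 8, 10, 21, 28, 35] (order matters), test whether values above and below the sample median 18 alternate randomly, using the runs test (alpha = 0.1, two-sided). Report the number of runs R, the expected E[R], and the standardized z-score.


Step 1: Compute median = 18; label A = above, B = below.
Labels in order: ABABABBBABABBAAA  (n_A = 8, n_B = 8)
Step 2: Count runs R = 11.
Step 3: Under H0 (random ordering), E[R] = 2*n_A*n_B/(n_A+n_B) + 1 = 2*8*8/16 + 1 = 9.0000.
        Var[R] = 2*n_A*n_B*(2*n_A*n_B - n_A - n_B) / ((n_A+n_B)^2 * (n_A+n_B-1)) = 14336/3840 = 3.7333.
        SD[R] = 1.9322.
Step 4: Continuity-corrected z = (R - 0.5 - E[R]) / SD[R] = (11 - 0.5 - 9.0000) / 1.9322 = 0.7763.
Step 5: Two-sided p-value via normal approximation = 2*(1 - Phi(|z|)) = 0.437558.
Step 6: alpha = 0.1. fail to reject H0.

R = 11, z = 0.7763, p = 0.437558, fail to reject H0.


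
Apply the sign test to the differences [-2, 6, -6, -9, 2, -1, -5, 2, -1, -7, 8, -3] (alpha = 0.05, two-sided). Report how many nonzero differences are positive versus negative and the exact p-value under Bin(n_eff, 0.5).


Step 1: Discard zero differences. Original n = 12; n_eff = number of nonzero differences = 12.
Nonzero differences (with sign): -2, +6, -6, -9, +2, -1, -5, +2, -1, -7, +8, -3
Step 2: Count signs: positive = 4, negative = 8.
Step 3: Under H0: P(positive) = 0.5, so the number of positives S ~ Bin(12, 0.5).
Step 4: Two-sided exact p-value = sum of Bin(12,0.5) probabilities at or below the observed probability = 0.387695.
Step 5: alpha = 0.05. fail to reject H0.

n_eff = 12, pos = 4, neg = 8, p = 0.387695, fail to reject H0.


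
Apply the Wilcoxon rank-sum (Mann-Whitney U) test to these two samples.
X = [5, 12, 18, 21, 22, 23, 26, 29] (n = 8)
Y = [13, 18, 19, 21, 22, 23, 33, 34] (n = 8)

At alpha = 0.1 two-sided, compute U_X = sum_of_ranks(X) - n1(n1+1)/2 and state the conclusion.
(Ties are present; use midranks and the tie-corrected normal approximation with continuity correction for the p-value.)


Step 1: Combine and sort all 16 observations; assign midranks.
sorted (value, group): (5,X), (12,X), (13,Y), (18,X), (18,Y), (19,Y), (21,X), (21,Y), (22,X), (22,Y), (23,X), (23,Y), (26,X), (29,X), (33,Y), (34,Y)
ranks: 5->1, 12->2, 13->3, 18->4.5, 18->4.5, 19->6, 21->7.5, 21->7.5, 22->9.5, 22->9.5, 23->11.5, 23->11.5, 26->13, 29->14, 33->15, 34->16
Step 2: Rank sum for X: R1 = 1 + 2 + 4.5 + 7.5 + 9.5 + 11.5 + 13 + 14 = 63.
Step 3: U_X = R1 - n1(n1+1)/2 = 63 - 8*9/2 = 63 - 36 = 27.
       U_Y = n1*n2 - U_X = 64 - 27 = 37.
Step 4: Ties are present, so use the tie-corrected normal approximation (with continuity correction) for the p-value.
Step 5: p-value = 0.635507; compare to alpha = 0.1. fail to reject H0.

U_X = 27, p = 0.635507, fail to reject H0 at alpha = 0.1.


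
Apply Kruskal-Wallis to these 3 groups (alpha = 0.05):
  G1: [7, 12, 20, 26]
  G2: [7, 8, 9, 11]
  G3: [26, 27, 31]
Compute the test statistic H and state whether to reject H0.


Step 1: Combine all N = 11 observations and assign midranks.
sorted (value, group, rank): (7,G1,1.5), (7,G2,1.5), (8,G2,3), (9,G2,4), (11,G2,5), (12,G1,6), (20,G1,7), (26,G1,8.5), (26,G3,8.5), (27,G3,10), (31,G3,11)
Step 2: Sum ranks within each group.
R_1 = 23 (n_1 = 4)
R_2 = 13.5 (n_2 = 4)
R_3 = 29.5 (n_3 = 3)
Step 3: H = 12/(N(N+1)) * sum(R_i^2/n_i) - 3(N+1)
     = 12/(11*12) * (23^2/4 + 13.5^2/4 + 29.5^2/3) - 3*12
     = 0.090909 * 467.896 - 36
     = 6.535985.
Step 4: Ties present; correction factor C = 1 - 12/(11^3 - 11) = 0.990909. Corrected H = 6.535985 / 0.990909 = 6.595948.
Step 5: Under H0, H ~ chi^2(2); p-value = 0.036958.
Step 6: alpha = 0.05. reject H0.

H = 6.5959, df = 2, p = 0.036958, reject H0.


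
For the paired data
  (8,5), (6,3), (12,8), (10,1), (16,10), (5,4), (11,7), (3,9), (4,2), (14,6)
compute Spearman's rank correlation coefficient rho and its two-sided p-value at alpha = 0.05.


Step 1: Rank x and y separately (midranks; no ties here).
rank(x): 8->5, 6->4, 12->8, 10->6, 16->10, 5->3, 11->7, 3->1, 4->2, 14->9
rank(y): 5->5, 3->3, 8->8, 1->1, 10->10, 4->4, 7->7, 9->9, 2->2, 6->6
Step 2: d_i = R_x(i) - R_y(i); compute d_i^2.
  (5-5)^2=0, (4-3)^2=1, (8-8)^2=0, (6-1)^2=25, (10-10)^2=0, (3-4)^2=1, (7-7)^2=0, (1-9)^2=64, (2-2)^2=0, (9-6)^2=9
sum(d^2) = 100.
Step 3: rho = 1 - 6*100 / (10*(10^2 - 1)) = 1 - 600/990 = 0.393939.
Step 4: Under H0, t = rho * sqrt((n-2)/(1-rho^2)) = 1.2123 ~ t(8).
Step 5: Two-sided p-value from the t-distribution with 8 df = 0.259998.
Step 6: alpha = 0.05. fail to reject H0.

rho = 0.3939, p = 0.259998, fail to reject H0 at alpha = 0.05.


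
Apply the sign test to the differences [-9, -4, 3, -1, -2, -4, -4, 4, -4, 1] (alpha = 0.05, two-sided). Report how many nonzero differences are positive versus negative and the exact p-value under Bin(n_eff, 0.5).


Step 1: Discard zero differences. Original n = 10; n_eff = number of nonzero differences = 10.
Nonzero differences (with sign): -9, -4, +3, -1, -2, -4, -4, +4, -4, +1
Step 2: Count signs: positive = 3, negative = 7.
Step 3: Under H0: P(positive) = 0.5, so the number of positives S ~ Bin(10, 0.5).
Step 4: Two-sided exact p-value = sum of Bin(10,0.5) probabilities at or below the observed probability = 0.343750.
Step 5: alpha = 0.05. fail to reject H0.

n_eff = 10, pos = 3, neg = 7, p = 0.343750, fail to reject H0.


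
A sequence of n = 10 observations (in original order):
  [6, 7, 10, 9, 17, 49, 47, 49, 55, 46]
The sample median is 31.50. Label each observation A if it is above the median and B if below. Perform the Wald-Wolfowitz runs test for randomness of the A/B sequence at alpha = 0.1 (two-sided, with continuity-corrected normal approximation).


Step 1: Compute median = 31.50; label A = above, B = below.
Labels in order: BBBBBAAAAA  (n_A = 5, n_B = 5)
Step 2: Count runs R = 2.
Step 3: Under H0 (random ordering), E[R] = 2*n_A*n_B/(n_A+n_B) + 1 = 2*5*5/10 + 1 = 6.0000.
        Var[R] = 2*n_A*n_B*(2*n_A*n_B - n_A - n_B) / ((n_A+n_B)^2 * (n_A+n_B-1)) = 2000/900 = 2.2222.
        SD[R] = 1.4907.
Step 4: Continuity-corrected z = (R + 0.5 - E[R]) / SD[R] = (2 + 0.5 - 6.0000) / 1.4907 = -2.3479.
Step 5: Two-sided p-value via normal approximation = 2*(1 - Phi(|z|)) = 0.018881.
Step 6: alpha = 0.1. reject H0.

R = 2, z = -2.3479, p = 0.018881, reject H0.


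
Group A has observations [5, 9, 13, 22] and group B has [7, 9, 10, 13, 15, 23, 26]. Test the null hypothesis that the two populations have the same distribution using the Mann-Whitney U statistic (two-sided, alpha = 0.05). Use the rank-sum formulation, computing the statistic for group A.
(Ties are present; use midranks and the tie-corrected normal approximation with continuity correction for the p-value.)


Step 1: Combine and sort all 11 observations; assign midranks.
sorted (value, group): (5,X), (7,Y), (9,X), (9,Y), (10,Y), (13,X), (13,Y), (15,Y), (22,X), (23,Y), (26,Y)
ranks: 5->1, 7->2, 9->3.5, 9->3.5, 10->5, 13->6.5, 13->6.5, 15->8, 22->9, 23->10, 26->11
Step 2: Rank sum for X: R1 = 1 + 3.5 + 6.5 + 9 = 20.
Step 3: U_X = R1 - n1(n1+1)/2 = 20 - 4*5/2 = 20 - 10 = 10.
       U_Y = n1*n2 - U_X = 28 - 10 = 18.
Step 4: Ties are present, so use the tie-corrected normal approximation (with continuity correction) for the p-value.
Step 5: p-value = 0.506393; compare to alpha = 0.05. fail to reject H0.

U_X = 10, p = 0.506393, fail to reject H0 at alpha = 0.05.


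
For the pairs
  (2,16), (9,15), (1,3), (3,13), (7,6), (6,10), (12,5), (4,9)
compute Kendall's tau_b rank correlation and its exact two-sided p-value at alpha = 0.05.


Step 1: Enumerate the 28 unordered pairs (i,j) with i<j and classify each by sign(x_j-x_i) * sign(y_j-y_i).
  (1,2):dx=+7,dy=-1->D; (1,3):dx=-1,dy=-13->C; (1,4):dx=+1,dy=-3->D; (1,5):dx=+5,dy=-10->D
  (1,6):dx=+4,dy=-6->D; (1,7):dx=+10,dy=-11->D; (1,8):dx=+2,dy=-7->D; (2,3):dx=-8,dy=-12->C
  (2,4):dx=-6,dy=-2->C; (2,5):dx=-2,dy=-9->C; (2,6):dx=-3,dy=-5->C; (2,7):dx=+3,dy=-10->D
  (2,8):dx=-5,dy=-6->C; (3,4):dx=+2,dy=+10->C; (3,5):dx=+6,dy=+3->C; (3,6):dx=+5,dy=+7->C
  (3,7):dx=+11,dy=+2->C; (3,8):dx=+3,dy=+6->C; (4,5):dx=+4,dy=-7->D; (4,6):dx=+3,dy=-3->D
  (4,7):dx=+9,dy=-8->D; (4,8):dx=+1,dy=-4->D; (5,6):dx=-1,dy=+4->D; (5,7):dx=+5,dy=-1->D
  (5,8):dx=-3,dy=+3->D; (6,7):dx=+6,dy=-5->D; (6,8):dx=-2,dy=-1->C; (7,8):dx=-8,dy=+4->D
Step 2: C = 12, D = 16, total pairs = 28.
Step 3: tau = (C - D)/(n(n-1)/2) = (12 - 16)/28 = -0.142857.
Step 4: Exact two-sided p-value (enumerate n! = 40320 permutations of y under H0): p = 0.719544.
Step 5: alpha = 0.05. fail to reject H0.

tau_b = -0.1429 (C=12, D=16), p = 0.719544, fail to reject H0.


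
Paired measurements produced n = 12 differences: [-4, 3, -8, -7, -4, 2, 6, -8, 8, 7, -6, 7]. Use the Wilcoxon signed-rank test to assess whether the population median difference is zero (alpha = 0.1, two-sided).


Step 1: Drop any zero differences (none here) and take |d_i|.
|d| = [4, 3, 8, 7, 4, 2, 6, 8, 8, 7, 6, 7]
Step 2: Midrank |d_i| (ties get averaged ranks).
ranks: |4|->3.5, |3|->2, |8|->11, |7|->8, |4|->3.5, |2|->1, |6|->5.5, |8|->11, |8|->11, |7|->8, |6|->5.5, |7|->8
Step 3: Attach original signs; sum ranks with positive sign and with negative sign.
W+ = 2 + 1 + 5.5 + 11 + 8 + 8 = 35.5
W- = 3.5 + 11 + 8 + 3.5 + 11 + 5.5 = 42.5
(Check: W+ + W- = 78 should equal n(n+1)/2 = 78.)
Step 4: Test statistic W = min(W+, W-) = 35.5.
Step 5: Ties in |d|, so use the tie-corrected normal approximation.
        E[W] = n(n+1)/4 = 12*13/4 = 39.
        Tie groups: |d|=4 (t=2), |d|=6 (t=2), |d|=7 (t=3), |d|=8 (t=3); sum(t^3 - t) = 60.
        Var[W] = n(n+1)(2n+1)/24 - sum(t^3-t)/48 = 3900/24 - 60/48 = 161.25.
        z = (W - E[W]) / sqrt(Var[W]) = (35.5 - 39) / 12.6984 = -0.2756.
        Two-sided p = 2*Phi(z) = 0.782836.
Step 6: alpha = 0.1. fail to reject H0.

W+ = 35.5, W- = 42.5, W = min = 35.5, p = 0.782836, fail to reject H0.


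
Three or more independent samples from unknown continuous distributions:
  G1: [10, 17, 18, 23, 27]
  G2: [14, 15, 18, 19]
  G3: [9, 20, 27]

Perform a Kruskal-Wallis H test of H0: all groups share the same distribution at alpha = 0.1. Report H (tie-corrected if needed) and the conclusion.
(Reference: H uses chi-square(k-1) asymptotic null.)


Step 1: Combine all N = 12 observations and assign midranks.
sorted (value, group, rank): (9,G3,1), (10,G1,2), (14,G2,3), (15,G2,4), (17,G1,5), (18,G1,6.5), (18,G2,6.5), (19,G2,8), (20,G3,9), (23,G1,10), (27,G1,11.5), (27,G3,11.5)
Step 2: Sum ranks within each group.
R_1 = 35 (n_1 = 5)
R_2 = 21.5 (n_2 = 4)
R_3 = 21.5 (n_3 = 3)
Step 3: H = 12/(N(N+1)) * sum(R_i^2/n_i) - 3(N+1)
     = 12/(12*13) * (35^2/5 + 21.5^2/4 + 21.5^2/3) - 3*13
     = 0.076923 * 514.646 - 39
     = 0.588141.
Step 4: Ties present; correction factor C = 1 - 12/(12^3 - 12) = 0.993007. Corrected H = 0.588141 / 0.993007 = 0.592283.
Step 5: Under H0, H ~ chi^2(2); p-value = 0.743682.
Step 6: alpha = 0.1. fail to reject H0.

H = 0.5923, df = 2, p = 0.743682, fail to reject H0.


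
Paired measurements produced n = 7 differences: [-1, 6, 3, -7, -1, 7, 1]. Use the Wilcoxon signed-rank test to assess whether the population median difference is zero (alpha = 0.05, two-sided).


Step 1: Drop any zero differences (none here) and take |d_i|.
|d| = [1, 6, 3, 7, 1, 7, 1]
Step 2: Midrank |d_i| (ties get averaged ranks).
ranks: |1|->2, |6|->5, |3|->4, |7|->6.5, |1|->2, |7|->6.5, |1|->2
Step 3: Attach original signs; sum ranks with positive sign and with negative sign.
W+ = 5 + 4 + 6.5 + 2 = 17.5
W- = 2 + 6.5 + 2 = 10.5
(Check: W+ + W- = 28 should equal n(n+1)/2 = 28.)
Step 4: Test statistic W = min(W+, W-) = 10.5.
Step 5: Ties in |d|, so use the tie-corrected normal approximation.
        E[W] = n(n+1)/4 = 7*8/4 = 14.
        Tie groups: |d|=1 (t=3), |d|=7 (t=2); sum(t^3 - t) = 30.
        Var[W] = n(n+1)(2n+1)/24 - sum(t^3-t)/48 = 840/24 - 30/48 = 34.375.
        z = (W - E[W]) / sqrt(Var[W]) = (10.5 - 14) / 5.8630 = -0.5970.
        Two-sided p = 2*Phi(z) = 0.550533.
Step 6: alpha = 0.05. fail to reject H0.

W+ = 17.5, W- = 10.5, W = min = 10.5, p = 0.550533, fail to reject H0.


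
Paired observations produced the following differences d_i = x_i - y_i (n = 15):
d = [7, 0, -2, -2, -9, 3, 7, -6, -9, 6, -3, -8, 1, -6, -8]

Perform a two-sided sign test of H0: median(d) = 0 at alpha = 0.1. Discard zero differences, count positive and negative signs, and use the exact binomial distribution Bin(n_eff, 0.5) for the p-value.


Step 1: Discard zero differences. Original n = 15; n_eff = number of nonzero differences = 14.
Nonzero differences (with sign): +7, -2, -2, -9, +3, +7, -6, -9, +6, -3, -8, +1, -6, -8
Step 2: Count signs: positive = 5, negative = 9.
Step 3: Under H0: P(positive) = 0.5, so the number of positives S ~ Bin(14, 0.5).
Step 4: Two-sided exact p-value = sum of Bin(14,0.5) probabilities at or below the observed probability = 0.423950.
Step 5: alpha = 0.1. fail to reject H0.

n_eff = 14, pos = 5, neg = 9, p = 0.423950, fail to reject H0.


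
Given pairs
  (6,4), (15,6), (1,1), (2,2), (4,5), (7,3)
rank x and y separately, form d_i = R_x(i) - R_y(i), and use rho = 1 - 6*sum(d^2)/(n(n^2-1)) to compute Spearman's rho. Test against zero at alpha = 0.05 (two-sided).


Step 1: Rank x and y separately (midranks; no ties here).
rank(x): 6->4, 15->6, 1->1, 2->2, 4->3, 7->5
rank(y): 4->4, 6->6, 1->1, 2->2, 5->5, 3->3
Step 2: d_i = R_x(i) - R_y(i); compute d_i^2.
  (4-4)^2=0, (6-6)^2=0, (1-1)^2=0, (2-2)^2=0, (3-5)^2=4, (5-3)^2=4
sum(d^2) = 8.
Step 3: rho = 1 - 6*8 / (6*(6^2 - 1)) = 1 - 48/210 = 0.771429.
Step 4: Under H0, t = rho * sqrt((n-2)/(1-rho^2)) = 2.4247 ~ t(4).
Step 5: Two-sided p-value from the t-distribution with 4 df = 0.072397.
Step 6: alpha = 0.05. fail to reject H0.

rho = 0.7714, p = 0.072397, fail to reject H0 at alpha = 0.05.


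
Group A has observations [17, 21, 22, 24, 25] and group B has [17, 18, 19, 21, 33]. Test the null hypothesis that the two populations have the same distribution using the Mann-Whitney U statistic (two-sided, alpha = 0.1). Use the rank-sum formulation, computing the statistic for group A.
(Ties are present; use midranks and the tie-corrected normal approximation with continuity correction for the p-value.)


Step 1: Combine and sort all 10 observations; assign midranks.
sorted (value, group): (17,X), (17,Y), (18,Y), (19,Y), (21,X), (21,Y), (22,X), (24,X), (25,X), (33,Y)
ranks: 17->1.5, 17->1.5, 18->3, 19->4, 21->5.5, 21->5.5, 22->7, 24->8, 25->9, 33->10
Step 2: Rank sum for X: R1 = 1.5 + 5.5 + 7 + 8 + 9 = 31.
Step 3: U_X = R1 - n1(n1+1)/2 = 31 - 5*6/2 = 31 - 15 = 16.
       U_Y = n1*n2 - U_X = 25 - 16 = 9.
Step 4: Ties are present, so use the tie-corrected normal approximation (with continuity correction) for the p-value.
Step 5: p-value = 0.528359; compare to alpha = 0.1. fail to reject H0.

U_X = 16, p = 0.528359, fail to reject H0 at alpha = 0.1.


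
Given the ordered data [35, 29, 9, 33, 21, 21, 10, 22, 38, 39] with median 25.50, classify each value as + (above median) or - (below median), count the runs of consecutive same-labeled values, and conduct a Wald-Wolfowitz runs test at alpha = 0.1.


Step 1: Compute median = 25.50; label A = above, B = below.
Labels in order: AABABBBBAA  (n_A = 5, n_B = 5)
Step 2: Count runs R = 5.
Step 3: Under H0 (random ordering), E[R] = 2*n_A*n_B/(n_A+n_B) + 1 = 2*5*5/10 + 1 = 6.0000.
        Var[R] = 2*n_A*n_B*(2*n_A*n_B - n_A - n_B) / ((n_A+n_B)^2 * (n_A+n_B-1)) = 2000/900 = 2.2222.
        SD[R] = 1.4907.
Step 4: Continuity-corrected z = (R + 0.5 - E[R]) / SD[R] = (5 + 0.5 - 6.0000) / 1.4907 = -0.3354.
Step 5: Two-sided p-value via normal approximation = 2*(1 - Phi(|z|)) = 0.737316.
Step 6: alpha = 0.1. fail to reject H0.

R = 5, z = -0.3354, p = 0.737316, fail to reject H0.


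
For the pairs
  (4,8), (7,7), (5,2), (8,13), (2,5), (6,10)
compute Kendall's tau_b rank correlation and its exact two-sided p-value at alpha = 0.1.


Step 1: Enumerate the 15 unordered pairs (i,j) with i<j and classify each by sign(x_j-x_i) * sign(y_j-y_i).
  (1,2):dx=+3,dy=-1->D; (1,3):dx=+1,dy=-6->D; (1,4):dx=+4,dy=+5->C; (1,5):dx=-2,dy=-3->C
  (1,6):dx=+2,dy=+2->C; (2,3):dx=-2,dy=-5->C; (2,4):dx=+1,dy=+6->C; (2,5):dx=-5,dy=-2->C
  (2,6):dx=-1,dy=+3->D; (3,4):dx=+3,dy=+11->C; (3,5):dx=-3,dy=+3->D; (3,6):dx=+1,dy=+8->C
  (4,5):dx=-6,dy=-8->C; (4,6):dx=-2,dy=-3->C; (5,6):dx=+4,dy=+5->C
Step 2: C = 11, D = 4, total pairs = 15.
Step 3: tau = (C - D)/(n(n-1)/2) = (11 - 4)/15 = 0.466667.
Step 4: Exact two-sided p-value (enumerate n! = 720 permutations of y under H0): p = 0.272222.
Step 5: alpha = 0.1. fail to reject H0.

tau_b = 0.4667 (C=11, D=4), p = 0.272222, fail to reject H0.


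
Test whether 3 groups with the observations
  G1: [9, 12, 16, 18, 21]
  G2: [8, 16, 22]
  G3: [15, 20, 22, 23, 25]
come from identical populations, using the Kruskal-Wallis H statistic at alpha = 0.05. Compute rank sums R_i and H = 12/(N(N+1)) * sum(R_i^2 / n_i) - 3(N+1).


Step 1: Combine all N = 13 observations and assign midranks.
sorted (value, group, rank): (8,G2,1), (9,G1,2), (12,G1,3), (15,G3,4), (16,G1,5.5), (16,G2,5.5), (18,G1,7), (20,G3,8), (21,G1,9), (22,G2,10.5), (22,G3,10.5), (23,G3,12), (25,G3,13)
Step 2: Sum ranks within each group.
R_1 = 26.5 (n_1 = 5)
R_2 = 17 (n_2 = 3)
R_3 = 47.5 (n_3 = 5)
Step 3: H = 12/(N(N+1)) * sum(R_i^2/n_i) - 3(N+1)
     = 12/(13*14) * (26.5^2/5 + 17^2/3 + 47.5^2/5) - 3*14
     = 0.065934 * 688.033 - 42
     = 3.364835.
Step 4: Ties present; correction factor C = 1 - 12/(13^3 - 13) = 0.994505. Corrected H = 3.364835 / 0.994505 = 3.383425.
Step 5: Under H0, H ~ chi^2(2); p-value = 0.184204.
Step 6: alpha = 0.05. fail to reject H0.

H = 3.3834, df = 2, p = 0.184204, fail to reject H0.


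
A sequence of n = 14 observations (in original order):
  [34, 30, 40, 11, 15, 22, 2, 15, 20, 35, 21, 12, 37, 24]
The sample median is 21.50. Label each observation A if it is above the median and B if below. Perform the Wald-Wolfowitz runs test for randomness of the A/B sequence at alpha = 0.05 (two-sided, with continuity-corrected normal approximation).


Step 1: Compute median = 21.50; label A = above, B = below.
Labels in order: AAABBABBBABBAA  (n_A = 7, n_B = 7)
Step 2: Count runs R = 7.
Step 3: Under H0 (random ordering), E[R] = 2*n_A*n_B/(n_A+n_B) + 1 = 2*7*7/14 + 1 = 8.0000.
        Var[R] = 2*n_A*n_B*(2*n_A*n_B - n_A - n_B) / ((n_A+n_B)^2 * (n_A+n_B-1)) = 8232/2548 = 3.2308.
        SD[R] = 1.7974.
Step 4: Continuity-corrected z = (R + 0.5 - E[R]) / SD[R] = (7 + 0.5 - 8.0000) / 1.7974 = -0.2782.
Step 5: Two-sided p-value via normal approximation = 2*(1 - Phi(|z|)) = 0.780879.
Step 6: alpha = 0.05. fail to reject H0.

R = 7, z = -0.2782, p = 0.780879, fail to reject H0.


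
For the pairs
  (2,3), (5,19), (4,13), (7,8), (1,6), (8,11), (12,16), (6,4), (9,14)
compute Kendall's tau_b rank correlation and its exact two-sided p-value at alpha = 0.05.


Step 1: Enumerate the 36 unordered pairs (i,j) with i<j and classify each by sign(x_j-x_i) * sign(y_j-y_i).
  (1,2):dx=+3,dy=+16->C; (1,3):dx=+2,dy=+10->C; (1,4):dx=+5,dy=+5->C; (1,5):dx=-1,dy=+3->D
  (1,6):dx=+6,dy=+8->C; (1,7):dx=+10,dy=+13->C; (1,8):dx=+4,dy=+1->C; (1,9):dx=+7,dy=+11->C
  (2,3):dx=-1,dy=-6->C; (2,4):dx=+2,dy=-11->D; (2,5):dx=-4,dy=-13->C; (2,6):dx=+3,dy=-8->D
  (2,7):dx=+7,dy=-3->D; (2,8):dx=+1,dy=-15->D; (2,9):dx=+4,dy=-5->D; (3,4):dx=+3,dy=-5->D
  (3,5):dx=-3,dy=-7->C; (3,6):dx=+4,dy=-2->D; (3,7):dx=+8,dy=+3->C; (3,8):dx=+2,dy=-9->D
  (3,9):dx=+5,dy=+1->C; (4,5):dx=-6,dy=-2->C; (4,6):dx=+1,dy=+3->C; (4,7):dx=+5,dy=+8->C
  (4,8):dx=-1,dy=-4->C; (4,9):dx=+2,dy=+6->C; (5,6):dx=+7,dy=+5->C; (5,7):dx=+11,dy=+10->C
  (5,8):dx=+5,dy=-2->D; (5,9):dx=+8,dy=+8->C; (6,7):dx=+4,dy=+5->C; (6,8):dx=-2,dy=-7->C
  (6,9):dx=+1,dy=+3->C; (7,8):dx=-6,dy=-12->C; (7,9):dx=-3,dy=-2->C; (8,9):dx=+3,dy=+10->C
Step 2: C = 26, D = 10, total pairs = 36.
Step 3: tau = (C - D)/(n(n-1)/2) = (26 - 10)/36 = 0.444444.
Step 4: Exact two-sided p-value (enumerate n! = 362880 permutations of y under H0): p = 0.119439.
Step 5: alpha = 0.05. fail to reject H0.

tau_b = 0.4444 (C=26, D=10), p = 0.119439, fail to reject H0.


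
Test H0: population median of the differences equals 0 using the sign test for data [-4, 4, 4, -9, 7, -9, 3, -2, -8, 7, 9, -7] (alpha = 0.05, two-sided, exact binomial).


Step 1: Discard zero differences. Original n = 12; n_eff = number of nonzero differences = 12.
Nonzero differences (with sign): -4, +4, +4, -9, +7, -9, +3, -2, -8, +7, +9, -7
Step 2: Count signs: positive = 6, negative = 6.
Step 3: Under H0: P(positive) = 0.5, so the number of positives S ~ Bin(12, 0.5).
Step 4: Two-sided exact p-value = sum of Bin(12,0.5) probabilities at or below the observed probability = 1.000000.
Step 5: alpha = 0.05. fail to reject H0.

n_eff = 12, pos = 6, neg = 6, p = 1.000000, fail to reject H0.


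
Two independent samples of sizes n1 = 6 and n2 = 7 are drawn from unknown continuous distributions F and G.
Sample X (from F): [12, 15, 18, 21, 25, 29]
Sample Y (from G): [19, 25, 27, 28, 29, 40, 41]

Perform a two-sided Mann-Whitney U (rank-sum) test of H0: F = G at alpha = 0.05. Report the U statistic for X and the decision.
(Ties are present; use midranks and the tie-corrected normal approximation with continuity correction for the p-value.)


Step 1: Combine and sort all 13 observations; assign midranks.
sorted (value, group): (12,X), (15,X), (18,X), (19,Y), (21,X), (25,X), (25,Y), (27,Y), (28,Y), (29,X), (29,Y), (40,Y), (41,Y)
ranks: 12->1, 15->2, 18->3, 19->4, 21->5, 25->6.5, 25->6.5, 27->8, 28->9, 29->10.5, 29->10.5, 40->12, 41->13
Step 2: Rank sum for X: R1 = 1 + 2 + 3 + 5 + 6.5 + 10.5 = 28.
Step 3: U_X = R1 - n1(n1+1)/2 = 28 - 6*7/2 = 28 - 21 = 7.
       U_Y = n1*n2 - U_X = 42 - 7 = 35.
Step 4: Ties are present, so use the tie-corrected normal approximation (with continuity correction) for the p-value.
Step 5: p-value = 0.053126; compare to alpha = 0.05. fail to reject H0.

U_X = 7, p = 0.053126, fail to reject H0 at alpha = 0.05.


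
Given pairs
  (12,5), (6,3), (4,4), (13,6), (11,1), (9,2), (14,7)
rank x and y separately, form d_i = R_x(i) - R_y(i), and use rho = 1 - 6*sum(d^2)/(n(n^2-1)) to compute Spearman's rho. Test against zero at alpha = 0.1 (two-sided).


Step 1: Rank x and y separately (midranks; no ties here).
rank(x): 12->5, 6->2, 4->1, 13->6, 11->4, 9->3, 14->7
rank(y): 5->5, 3->3, 4->4, 6->6, 1->1, 2->2, 7->7
Step 2: d_i = R_x(i) - R_y(i); compute d_i^2.
  (5-5)^2=0, (2-3)^2=1, (1-4)^2=9, (6-6)^2=0, (4-1)^2=9, (3-2)^2=1, (7-7)^2=0
sum(d^2) = 20.
Step 3: rho = 1 - 6*20 / (7*(7^2 - 1)) = 1 - 120/336 = 0.642857.
Step 4: Under H0, t = rho * sqrt((n-2)/(1-rho^2)) = 1.8766 ~ t(5).
Step 5: Two-sided p-value from the t-distribution with 5 df = 0.119392.
Step 6: alpha = 0.1. fail to reject H0.

rho = 0.6429, p = 0.119392, fail to reject H0 at alpha = 0.1.


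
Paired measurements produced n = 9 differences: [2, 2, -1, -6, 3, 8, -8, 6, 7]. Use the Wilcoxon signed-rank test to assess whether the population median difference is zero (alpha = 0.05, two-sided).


Step 1: Drop any zero differences (none here) and take |d_i|.
|d| = [2, 2, 1, 6, 3, 8, 8, 6, 7]
Step 2: Midrank |d_i| (ties get averaged ranks).
ranks: |2|->2.5, |2|->2.5, |1|->1, |6|->5.5, |3|->4, |8|->8.5, |8|->8.5, |6|->5.5, |7|->7
Step 3: Attach original signs; sum ranks with positive sign and with negative sign.
W+ = 2.5 + 2.5 + 4 + 8.5 + 5.5 + 7 = 30
W- = 1 + 5.5 + 8.5 = 15
(Check: W+ + W- = 45 should equal n(n+1)/2 = 45.)
Step 4: Test statistic W = min(W+, W-) = 15.
Step 5: Ties in |d|, so use the tie-corrected normal approximation.
        E[W] = n(n+1)/4 = 9*10/4 = 22.5.
        Tie groups: |d|=2 (t=2), |d|=6 (t=2), |d|=8 (t=2); sum(t^3 - t) = 18.
        Var[W] = n(n+1)(2n+1)/24 - sum(t^3-t)/48 = 1710/24 - 18/48 = 70.875.
        z = (W - E[W]) / sqrt(Var[W]) = (15 - 22.5) / 8.4187 = -0.8909.
        Two-sided p = 2*Phi(z) = 0.372998.
Step 6: alpha = 0.05. fail to reject H0.

W+ = 30, W- = 15, W = min = 15, p = 0.372998, fail to reject H0.


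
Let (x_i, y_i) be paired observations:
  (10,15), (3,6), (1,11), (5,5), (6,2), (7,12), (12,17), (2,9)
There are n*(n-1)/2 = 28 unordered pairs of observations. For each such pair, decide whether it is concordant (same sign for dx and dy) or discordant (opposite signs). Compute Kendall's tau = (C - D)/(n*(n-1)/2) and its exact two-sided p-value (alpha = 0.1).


Step 1: Enumerate the 28 unordered pairs (i,j) with i<j and classify each by sign(x_j-x_i) * sign(y_j-y_i).
  (1,2):dx=-7,dy=-9->C; (1,3):dx=-9,dy=-4->C; (1,4):dx=-5,dy=-10->C; (1,5):dx=-4,dy=-13->C
  (1,6):dx=-3,dy=-3->C; (1,7):dx=+2,dy=+2->C; (1,8):dx=-8,dy=-6->C; (2,3):dx=-2,dy=+5->D
  (2,4):dx=+2,dy=-1->D; (2,5):dx=+3,dy=-4->D; (2,6):dx=+4,dy=+6->C; (2,7):dx=+9,dy=+11->C
  (2,8):dx=-1,dy=+3->D; (3,4):dx=+4,dy=-6->D; (3,5):dx=+5,dy=-9->D; (3,6):dx=+6,dy=+1->C
  (3,7):dx=+11,dy=+6->C; (3,8):dx=+1,dy=-2->D; (4,5):dx=+1,dy=-3->D; (4,6):dx=+2,dy=+7->C
  (4,7):dx=+7,dy=+12->C; (4,8):dx=-3,dy=+4->D; (5,6):dx=+1,dy=+10->C; (5,7):dx=+6,dy=+15->C
  (5,8):dx=-4,dy=+7->D; (6,7):dx=+5,dy=+5->C; (6,8):dx=-5,dy=-3->C; (7,8):dx=-10,dy=-8->C
Step 2: C = 18, D = 10, total pairs = 28.
Step 3: tau = (C - D)/(n(n-1)/2) = (18 - 10)/28 = 0.285714.
Step 4: Exact two-sided p-value (enumerate n! = 40320 permutations of y under H0): p = 0.398760.
Step 5: alpha = 0.1. fail to reject H0.

tau_b = 0.2857 (C=18, D=10), p = 0.398760, fail to reject H0.


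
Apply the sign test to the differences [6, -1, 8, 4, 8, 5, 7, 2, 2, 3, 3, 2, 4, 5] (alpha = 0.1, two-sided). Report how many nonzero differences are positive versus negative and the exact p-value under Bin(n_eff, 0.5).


Step 1: Discard zero differences. Original n = 14; n_eff = number of nonzero differences = 14.
Nonzero differences (with sign): +6, -1, +8, +4, +8, +5, +7, +2, +2, +3, +3, +2, +4, +5
Step 2: Count signs: positive = 13, negative = 1.
Step 3: Under H0: P(positive) = 0.5, so the number of positives S ~ Bin(14, 0.5).
Step 4: Two-sided exact p-value = sum of Bin(14,0.5) probabilities at or below the observed probability = 0.001831.
Step 5: alpha = 0.1. reject H0.

n_eff = 14, pos = 13, neg = 1, p = 0.001831, reject H0.


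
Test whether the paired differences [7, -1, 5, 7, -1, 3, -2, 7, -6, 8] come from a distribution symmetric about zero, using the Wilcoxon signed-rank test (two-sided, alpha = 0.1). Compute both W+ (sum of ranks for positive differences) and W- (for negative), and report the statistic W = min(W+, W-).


Step 1: Drop any zero differences (none here) and take |d_i|.
|d| = [7, 1, 5, 7, 1, 3, 2, 7, 6, 8]
Step 2: Midrank |d_i| (ties get averaged ranks).
ranks: |7|->8, |1|->1.5, |5|->5, |7|->8, |1|->1.5, |3|->4, |2|->3, |7|->8, |6|->6, |8|->10
Step 3: Attach original signs; sum ranks with positive sign and with negative sign.
W+ = 8 + 5 + 8 + 4 + 8 + 10 = 43
W- = 1.5 + 1.5 + 3 + 6 = 12
(Check: W+ + W- = 55 should equal n(n+1)/2 = 55.)
Step 4: Test statistic W = min(W+, W-) = 12.
Step 5: Ties in |d|, so use the tie-corrected normal approximation.
        E[W] = n(n+1)/4 = 10*11/4 = 27.5.
        Tie groups: |d|=1 (t=2), |d|=7 (t=3); sum(t^3 - t) = 30.
        Var[W] = n(n+1)(2n+1)/24 - sum(t^3-t)/48 = 2310/24 - 30/48 = 95.625.
        z = (W - E[W]) / sqrt(Var[W]) = (12 - 27.5) / 9.7788 = -1.5851.
        Two-sided p = 2*Phi(z) = 0.112952.
Step 6: alpha = 0.1. fail to reject H0.

W+ = 43, W- = 12, W = min = 12, p = 0.112952, fail to reject H0.


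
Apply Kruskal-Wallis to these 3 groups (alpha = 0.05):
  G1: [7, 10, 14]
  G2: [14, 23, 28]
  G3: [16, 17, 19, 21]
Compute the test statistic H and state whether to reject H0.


Step 1: Combine all N = 10 observations and assign midranks.
sorted (value, group, rank): (7,G1,1), (10,G1,2), (14,G1,3.5), (14,G2,3.5), (16,G3,5), (17,G3,6), (19,G3,7), (21,G3,8), (23,G2,9), (28,G2,10)
Step 2: Sum ranks within each group.
R_1 = 6.5 (n_1 = 3)
R_2 = 22.5 (n_2 = 3)
R_3 = 26 (n_3 = 4)
Step 3: H = 12/(N(N+1)) * sum(R_i^2/n_i) - 3(N+1)
     = 12/(10*11) * (6.5^2/3 + 22.5^2/3 + 26^2/4) - 3*11
     = 0.109091 * 351.833 - 33
     = 5.381818.
Step 4: Ties present; correction factor C = 1 - 6/(10^3 - 10) = 0.993939. Corrected H = 5.381818 / 0.993939 = 5.414634.
Step 5: Under H0, H ~ chi^2(2); p-value = 0.066716.
Step 6: alpha = 0.05. fail to reject H0.

H = 5.4146, df = 2, p = 0.066716, fail to reject H0.


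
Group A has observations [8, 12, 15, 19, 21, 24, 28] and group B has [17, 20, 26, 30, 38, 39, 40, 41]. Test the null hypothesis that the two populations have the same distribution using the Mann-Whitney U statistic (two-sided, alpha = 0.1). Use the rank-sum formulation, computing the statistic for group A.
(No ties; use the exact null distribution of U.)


Step 1: Combine and sort all 15 observations; assign midranks.
sorted (value, group): (8,X), (12,X), (15,X), (17,Y), (19,X), (20,Y), (21,X), (24,X), (26,Y), (28,X), (30,Y), (38,Y), (39,Y), (40,Y), (41,Y)
ranks: 8->1, 12->2, 15->3, 17->4, 19->5, 20->6, 21->7, 24->8, 26->9, 28->10, 30->11, 38->12, 39->13, 40->14, 41->15
Step 2: Rank sum for X: R1 = 1 + 2 + 3 + 5 + 7 + 8 + 10 = 36.
Step 3: U_X = R1 - n1(n1+1)/2 = 36 - 7*8/2 = 36 - 28 = 8.
       U_Y = n1*n2 - U_X = 56 - 8 = 48.
Step 4: No ties, so the exact null distribution of U (based on enumerating the C(15,7) = 6435 equally likely rank assignments) gives the two-sided p-value.
Step 5: p-value = 0.020513; compare to alpha = 0.1. reject H0.

U_X = 8, p = 0.020513, reject H0 at alpha = 0.1.
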